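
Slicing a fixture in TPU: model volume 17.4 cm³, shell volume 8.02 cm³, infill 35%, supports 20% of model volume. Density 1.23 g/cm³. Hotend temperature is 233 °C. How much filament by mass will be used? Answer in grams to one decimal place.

18.2 g

Interior volume = 17.4 − 8.02, so 9.38 cm³.
Infill volume = 0.35 × 9.38, so 3.283 cm³.
Support = 0.20 × 17.4, so 3.48 cm³.
Total printed volume: 8.02 + 3.283 + 3.48 → 14.783 cm³.
Mass = 14.783 × 1.23 = 18.18309 g.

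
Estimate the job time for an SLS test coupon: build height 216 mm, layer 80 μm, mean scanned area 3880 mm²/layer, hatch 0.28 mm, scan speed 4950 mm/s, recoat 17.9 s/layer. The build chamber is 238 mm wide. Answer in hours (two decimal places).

Number of layers: 216 / 0.08 → 2700 (rounded up).
Scan path per layer = 3880 / 0.28 = 13857.1 mm.
Scan time per layer = 13857.1 / 4950, so 2.7994 s.
Layer cycle = 2.7994 + 17.9 = 20.6994 s.
Build time = 2700 × 20.6994 = 55888.38 s = 15.52 hours.

15.52 hours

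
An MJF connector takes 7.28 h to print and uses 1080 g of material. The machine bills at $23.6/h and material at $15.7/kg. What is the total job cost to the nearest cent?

$188.76

Machine-time cost = 23.6 × 7.28, so $171.808.
Material cost: 15.7 × 1080/1000 → $16.956.
Job cost: 171.808 + 16.956 = 188.764 ≈ $188.76.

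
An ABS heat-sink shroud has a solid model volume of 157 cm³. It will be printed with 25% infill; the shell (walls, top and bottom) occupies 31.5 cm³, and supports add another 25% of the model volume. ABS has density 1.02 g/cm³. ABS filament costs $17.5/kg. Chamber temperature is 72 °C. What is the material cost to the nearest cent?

Volume inside the shell = 157 − 31.5, so 125.5 cm³.
Deposited infill: 0.25 × 125.5 → 31.375 cm³.
Support: 0.25 × 157 → 39.25 cm³.
Deposited volume = 31.5 + 31.375 + 39.25, so 102.125 cm³.
Mass: 102.125 × 1.02 → 104.1675 g.
At $17.5/kg: 104.1675/1000 × 17.5 = $1.82.

$1.82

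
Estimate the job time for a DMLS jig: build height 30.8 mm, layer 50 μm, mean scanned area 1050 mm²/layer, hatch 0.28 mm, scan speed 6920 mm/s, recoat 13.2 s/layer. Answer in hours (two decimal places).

2.35 hours

Layers = ⌈30.8/0.05⌉ = 616.
Hatch length per layer = 1050 / 0.28 = 3750 mm.
Scan time per layer: 3750 / 6920 → 0.5419 s.
Layer cycle: 0.5419 + 13.2 → 13.7419 s.
Total: 616 × 13.7419 s = 8465.0104 s → 2.35 hours.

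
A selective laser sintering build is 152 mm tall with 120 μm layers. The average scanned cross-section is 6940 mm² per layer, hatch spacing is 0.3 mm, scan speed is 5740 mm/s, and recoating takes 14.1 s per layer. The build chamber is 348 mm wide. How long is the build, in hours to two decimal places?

Layers = ⌈152/0.12⌉ = 1267.
Hatch length per layer = 6940 / 0.3 = 23133.3 mm.
Per-layer scan time: 23133.3 / 5740 → 4.0302 s.
Time per layer = 4.0302 + 14.1 = 18.1302 s.
Build time = 1267 × 18.1302 = 22970.9634 s = 6.38 hours.

6.38 hours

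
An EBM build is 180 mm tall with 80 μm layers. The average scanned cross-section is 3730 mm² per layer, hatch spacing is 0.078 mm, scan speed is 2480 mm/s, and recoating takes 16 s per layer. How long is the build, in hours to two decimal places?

22.05 hours

Layers = ⌈180/0.08⌉ = 2250.
Hatch length per layer = 3730 / 0.078, so 47820.5 mm.
Beam time per layer: 47820.5 / 2480 → 19.2825 s.
Time per layer: 19.2825 + 16 → 35.2825 s.
Total: 2250 × 35.2825 s = 79385.625 s → 22.05 hours.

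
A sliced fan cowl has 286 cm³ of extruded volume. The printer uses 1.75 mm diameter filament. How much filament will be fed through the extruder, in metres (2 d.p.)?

Cross-section of 1.75 mm filament: π·(1.75/2)² = 2.4053 mm².
Length = 286 cm³ / 2.4053 mm² = 286000 / 2.4053 = 118904.09 mm = 118.90 m.

118.90 m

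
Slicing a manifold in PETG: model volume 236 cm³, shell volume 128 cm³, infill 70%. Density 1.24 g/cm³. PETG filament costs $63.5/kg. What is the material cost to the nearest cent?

Interior volume: 236 − 128 → 108 cm³.
Infill deposited = 0.70 × 108, so 75.6 cm³.
Deposited volume: 128 + 75.6 → 203.6 cm³.
Mass = 203.6 × 1.24, so 252.464 g.
At $63.5/kg: 252.464/1000 × 63.5 = $16.03.

$16.03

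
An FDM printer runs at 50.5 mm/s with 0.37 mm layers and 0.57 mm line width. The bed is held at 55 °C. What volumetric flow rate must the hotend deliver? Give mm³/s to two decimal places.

A = 0.37 × 0.57 = 0.2109 mm².
Q = v·A = 50.5 × 0.2109 = 10.65 mm³/s.

10.65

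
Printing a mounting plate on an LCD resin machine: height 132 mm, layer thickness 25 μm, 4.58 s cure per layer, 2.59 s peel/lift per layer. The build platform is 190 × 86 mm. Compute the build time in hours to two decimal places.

Number of layers: 132 / 0.025 → 5280 (rounded up).
Per-layer time: 4.58 + 2.59 → 7.17 s.
Build time: 5280 × 7.17 s = 37857.6 s, i.e. 10.52 hours.

10.52 hours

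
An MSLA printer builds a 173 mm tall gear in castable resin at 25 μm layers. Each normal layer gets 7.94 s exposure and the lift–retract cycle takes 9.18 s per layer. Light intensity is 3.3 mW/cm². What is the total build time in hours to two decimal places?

32.91 hours

Number of layers: 173 / 0.025 → 6920 (rounded up).
Cycle time = 7.94 + 9.18, so 17.12 s.
Build time: 6920 × 17.12 s = 118470.4 s, i.e. 32.91 hours.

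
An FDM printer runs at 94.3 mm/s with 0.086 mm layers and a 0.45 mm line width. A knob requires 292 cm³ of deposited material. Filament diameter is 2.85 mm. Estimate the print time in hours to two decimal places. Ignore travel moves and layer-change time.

22.23 hours

Line area = 0.086 × 0.45 = 0.0387 mm².
Total extruded path = 292000/0.0387 = 7545219.6 mm.
Print-move time: 7545219.6 / 94.3 → 80012.9 s.
Converting: 80012.9 s = 22.23 hours.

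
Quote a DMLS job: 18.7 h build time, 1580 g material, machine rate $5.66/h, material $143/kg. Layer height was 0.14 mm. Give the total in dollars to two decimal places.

$331.78

Machine cost: 5.66 × 18.7 → $105.842.
Material charge: 143 × 1580/1000 → $225.94.
Job cost: 105.842 + 225.94 = 331.782 ≈ $331.78.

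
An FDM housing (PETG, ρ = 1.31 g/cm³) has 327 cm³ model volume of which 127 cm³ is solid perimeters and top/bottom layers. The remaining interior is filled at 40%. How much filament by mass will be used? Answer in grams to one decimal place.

271.2 g

Volume inside the shell: 327 − 127 → 200 cm³.
Infill deposited: 0.40 × 200 → 80 cm³.
Total extruded = 127 + 80 = 207 cm³.
Mass = 207 × 1.31, so 271.17 g.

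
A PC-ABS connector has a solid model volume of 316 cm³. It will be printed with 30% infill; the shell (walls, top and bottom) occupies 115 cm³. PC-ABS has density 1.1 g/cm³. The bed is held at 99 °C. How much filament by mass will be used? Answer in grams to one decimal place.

192.8 g

Volume inside the shell: 316 − 115 → 201 cm³.
Infill deposited = 0.30 × 201 = 60.3 cm³.
Total extruded: 115 + 60.3 → 175.3 cm³.
Mass = 175.3 × 1.1, so 192.83 g.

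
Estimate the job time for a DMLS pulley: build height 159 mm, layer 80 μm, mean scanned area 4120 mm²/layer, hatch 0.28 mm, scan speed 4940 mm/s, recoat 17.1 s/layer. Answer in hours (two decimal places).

Layers = ⌈159/0.08⌉ = 1988.
Hatch length per layer = 4120 / 0.28, so 14714.3 mm.
Laser time per layer: 14714.3 / 4940 → 2.9786 s.
Per-layer time = 2.9786 + 17.1 = 20.0786 s.
1988 layers × 20.0786 s/layer = 39916.2568 s, i.e. 11.09 hours.

11.09 hours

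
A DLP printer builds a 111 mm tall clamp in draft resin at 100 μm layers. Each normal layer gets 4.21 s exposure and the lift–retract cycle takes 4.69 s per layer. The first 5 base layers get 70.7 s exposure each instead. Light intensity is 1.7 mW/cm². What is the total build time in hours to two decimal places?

Layer count = ceil(111 / 0.1) = 1110.
Burn-in layers = 5 × (70.7 + 4.69) = 376.95 s.
Normal layers = 1105 × (4.21 + 4.69), so 9834.5 s.
Sum: 376.95 + 9834.5 = 10211.45 s → 2.84 hours.

2.84 hours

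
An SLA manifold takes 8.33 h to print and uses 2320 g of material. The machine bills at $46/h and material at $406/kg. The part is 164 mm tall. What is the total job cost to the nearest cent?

Machine cost = 46 × 8.33 = $383.18.
Material cost: 406 × 2320/1000 → $941.92.
Job cost: 383.18 + 941.92 = $1325.10.

$1325.10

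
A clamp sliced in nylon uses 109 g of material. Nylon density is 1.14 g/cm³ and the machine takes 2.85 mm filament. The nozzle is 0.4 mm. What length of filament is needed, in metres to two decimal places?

Extruded volume: 109/1.14 = 95.614 cm³ (95614 mm³).
A = π r² = π × 1.425² = 6.3794 mm².
Length = 95614 / 6.3794 = 14987.93 mm = 14.99 m.

14.99 m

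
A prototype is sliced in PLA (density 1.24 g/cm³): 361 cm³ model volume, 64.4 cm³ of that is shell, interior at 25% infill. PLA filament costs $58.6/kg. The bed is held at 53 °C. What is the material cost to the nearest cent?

Infill region = 361 − 64.4, so 296.6 cm³.
Infill volume = 0.25 × 296.6 = 74.15 cm³.
Total extruded: 64.4 + 74.15 → 138.55 cm³.
Mass: 138.55 × 1.24 → 171.802 g.
Cost = 171.802 g / 1000 × $58.6/kg = $10.07.

$10.07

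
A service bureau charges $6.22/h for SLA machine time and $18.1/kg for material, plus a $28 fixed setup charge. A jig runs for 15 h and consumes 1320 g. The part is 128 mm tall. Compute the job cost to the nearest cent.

Machine-time cost: 6.22 × 15 → $93.30.
Material cost = 18.1 × 1320/1000 = $23.892.
Total = 93.30 + 23.892 + 28 = 145.192 ≈ $145.19.

$145.19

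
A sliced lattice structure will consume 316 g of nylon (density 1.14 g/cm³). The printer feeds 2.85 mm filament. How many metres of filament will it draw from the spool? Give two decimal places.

43.45 m

Extruded volume: 316/1.14 = 277.193 cm³ (277193 mm³).
A = π r² = π × 1.425² = 6.3794 mm².
Length = 277193 / 6.3794 = 43451.27 mm = 43.45 m.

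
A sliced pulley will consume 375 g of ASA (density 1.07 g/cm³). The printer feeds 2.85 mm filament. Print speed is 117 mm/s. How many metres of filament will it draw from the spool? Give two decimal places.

54.94 m

Extruded volume: 375/1.07 = 350.4673 cm³ (350467.3 mm³).
A = π r² = π × 1.425² = 6.3794 mm².
L = V/A = 350467.3/6.3794 = 54937.35 mm → 54.94 m.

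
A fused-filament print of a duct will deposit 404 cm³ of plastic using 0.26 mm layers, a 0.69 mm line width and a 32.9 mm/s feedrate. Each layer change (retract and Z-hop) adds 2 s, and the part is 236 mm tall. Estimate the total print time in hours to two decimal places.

Extrusion cross-section = 0.26 × 0.69, so 0.1794 mm².
Toolpath length = 404 cm³ / 0.1794 mm² = 404000 / 0.1794 = 2251950.9 mm.
Print-move time = 2251950.9 / 32.9, so 68448.4 s.
Number of layers: 236 / 0.26 → 908 (rounded up).
Z-hop total = 908 × 2 = 1816 s.
Total = 68448.4 + 1816 = 70264.4 s = 19.52 hours.

19.52 hours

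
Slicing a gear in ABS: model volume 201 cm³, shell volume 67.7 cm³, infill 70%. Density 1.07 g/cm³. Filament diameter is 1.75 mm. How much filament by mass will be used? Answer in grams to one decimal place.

Interior volume = 201 − 67.7, so 133.3 cm³.
Infill deposited = 0.70 × 133.3, so 93.31 cm³.
Total printed volume: 67.7 + 93.31 → 161.01 cm³.
Mass = 161.01 × 1.07 = 172.2807 g.

172.3 g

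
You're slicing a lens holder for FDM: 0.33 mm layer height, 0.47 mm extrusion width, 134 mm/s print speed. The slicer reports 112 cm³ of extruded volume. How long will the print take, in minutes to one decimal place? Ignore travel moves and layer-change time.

89.8 minutes

Extrusion cross-section = 0.33 × 0.47 = 0.1551 mm².
Path length: 112000 mm³ / 0.1551 mm² → 722114.8 mm.
Extrusion time: 722114.8 / 134 → 5388.9 s.
5388.9 s = 89.8 minutes.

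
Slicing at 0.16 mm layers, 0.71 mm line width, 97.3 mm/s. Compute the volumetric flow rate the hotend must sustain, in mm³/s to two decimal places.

A = 0.16 × 0.71 = 0.1136 mm².
Q = v·A = 97.3 × 0.1136 = 11.05 mm³/s.

11.05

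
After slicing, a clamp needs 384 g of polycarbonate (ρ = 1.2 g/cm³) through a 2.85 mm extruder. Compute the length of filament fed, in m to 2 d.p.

Extruded volume: 384/1.2 = 320 cm³ (320000 mm³).
Cross-section of 2.85 mm filament: π·(2.85/2)² = 6.3794 mm².
L = V/A = 320000/6.3794 = 50161.46 mm → 50.16 m.

50.16 m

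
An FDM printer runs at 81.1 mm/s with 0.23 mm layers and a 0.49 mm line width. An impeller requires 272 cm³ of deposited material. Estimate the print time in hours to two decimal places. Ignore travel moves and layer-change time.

8.27 hours

Line area: 0.23 × 0.49 → 0.1127 mm².
Total extruded path = 272000/0.1127 = 2413487.1 mm.
Time extruding = 2413487.1 / 81.1, so 29759.4 s.
Converting: 29759.4 s = 8.27 hours.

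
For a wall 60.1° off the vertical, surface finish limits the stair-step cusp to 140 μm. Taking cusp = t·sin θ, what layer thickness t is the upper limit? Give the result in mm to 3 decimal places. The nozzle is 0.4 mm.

0.161 mm

t = h_c / sin θ = 0.14 / 0.8669 = 0.161 mm.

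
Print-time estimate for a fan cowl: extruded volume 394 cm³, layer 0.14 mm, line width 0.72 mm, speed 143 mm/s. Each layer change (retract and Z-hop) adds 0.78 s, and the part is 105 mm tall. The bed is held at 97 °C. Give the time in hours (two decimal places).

Extrusion cross-section = 0.14 × 0.72 = 0.1008 mm².
Toolpath length = 394 cm³ / 0.1008 mm² = 394000 / 0.1008 = 3908730.2 mm.
Time extruding = 3908730.2 / 143 = 27333.8 s.
Layer count = ceil(105 / 0.14) = 750.
Non-print overhead = 750 × 0.78 = 585 s.
Altogether 27333.8 + 585 = 27918.8 s, i.e. 7.76 hours.

7.76 hours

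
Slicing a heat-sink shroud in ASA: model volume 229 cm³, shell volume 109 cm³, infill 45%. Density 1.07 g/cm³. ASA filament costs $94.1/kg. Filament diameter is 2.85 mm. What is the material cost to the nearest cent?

$16.41

Volume inside the shell = 229 − 109, so 120 cm³.
Deposited infill = 0.45 × 120, so 54 cm³.
Total extruded: 109 + 54 → 163 cm³.
Mass = 163 × 1.07 = 174.41 g.
Cost = 174.41 g / 1000 × $94.1/kg = $16.41.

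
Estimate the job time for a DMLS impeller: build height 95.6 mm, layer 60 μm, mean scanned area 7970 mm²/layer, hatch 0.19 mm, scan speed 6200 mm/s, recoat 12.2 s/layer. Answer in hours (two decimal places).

8.40 hours

Layer count = ceil(95.6 / 0.06) = 1594.
Hatch length per layer = 7970 / 0.19 = 41947.4 mm.
Scan time per layer = 41947.4 / 6200 = 6.7657 s.
Time per layer = 6.7657 + 12.2, so 18.9657 s.
Build time = 1594 × 18.9657 = 30231.3258 s = 8.40 hours.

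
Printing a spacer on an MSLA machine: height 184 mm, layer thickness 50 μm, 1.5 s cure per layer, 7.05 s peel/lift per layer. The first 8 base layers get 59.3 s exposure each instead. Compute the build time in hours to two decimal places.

Layer count = ceil(184 / 0.05) = 3680.
Bottom layers: 8 × (59.3 + 7.05) → 530.8 s.
Normal layers = 3672 × (1.5 + 7.05), so 31395.6 s.
Total = 530.8 + 31395.6 = 31926.4 s = 8.87 hours.

8.87 hours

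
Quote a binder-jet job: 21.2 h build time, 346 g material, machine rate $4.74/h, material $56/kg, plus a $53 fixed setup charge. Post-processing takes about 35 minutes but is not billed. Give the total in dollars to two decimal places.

$172.86

Machine-time cost = 4.74 × 21.2 = $100.488.
Feedstock cost = 56 × 346/1000, so $19.376.
Adding setup: 100.488 + 19.376 + 53 → 172.864 ≈ $172.86.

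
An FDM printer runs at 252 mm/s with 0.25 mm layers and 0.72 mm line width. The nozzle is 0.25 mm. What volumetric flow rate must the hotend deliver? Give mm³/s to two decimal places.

45.36

Bead cross-section = 0.25 × 0.72 = 0.18 mm².
Q = v·A = 252 × 0.18 = 45.36 mm³/s.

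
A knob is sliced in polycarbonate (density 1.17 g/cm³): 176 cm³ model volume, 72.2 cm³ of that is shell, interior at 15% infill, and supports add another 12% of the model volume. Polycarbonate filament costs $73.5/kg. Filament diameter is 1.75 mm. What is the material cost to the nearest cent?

$9.36

Volume inside the shell = 176 − 72.2, so 103.8 cm³.
Infill volume = 0.15 × 103.8 = 15.57 cm³.
Support: 0.12 × 176 → 21.12 cm³.
Total printed volume: 72.2 + 15.57 + 21.12 → 108.89 cm³.
Mass: 108.89 × 1.17 → 127.4013 g.
Cost = 127.4013 g / 1000 × $73.5/kg = $9.36.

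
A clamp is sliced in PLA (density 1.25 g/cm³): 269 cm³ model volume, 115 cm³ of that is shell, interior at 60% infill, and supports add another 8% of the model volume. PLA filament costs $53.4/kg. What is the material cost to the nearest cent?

$15.28

Infill region = 269 − 115 = 154 cm³.
Deposited infill = 0.60 × 154, so 92.4 cm³.
Support: 0.08 × 269 → 21.52 cm³.
Deposited volume = 115 + 92.4 + 21.52 = 228.92 cm³.
Mass = 228.92 × 1.25 = 286.15 g.
At $53.4/kg: 286.15/1000 × 53.4 = $15.28.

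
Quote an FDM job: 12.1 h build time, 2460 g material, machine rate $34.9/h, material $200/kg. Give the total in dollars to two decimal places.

$914.29

Machine cost = 34.9 × 12.1, so $422.29.
Material cost = 200 × 2460/1000, so $492.00.
Job cost: 422.29 + 492.00 = $914.29.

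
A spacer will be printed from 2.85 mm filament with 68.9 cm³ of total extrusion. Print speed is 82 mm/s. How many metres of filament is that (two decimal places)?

Filament cross-section = π × (2.85/2)² = 6.3794 mm².
Length = 68.9 cm³ / 6.3794 mm² = 68900 / 6.3794 = 10800.39 mm = 10.80 m.

10.80 m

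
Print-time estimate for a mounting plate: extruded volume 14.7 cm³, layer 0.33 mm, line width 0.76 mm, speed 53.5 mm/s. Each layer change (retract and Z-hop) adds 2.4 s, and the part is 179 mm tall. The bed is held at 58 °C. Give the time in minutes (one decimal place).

40.0 minutes

Bead cross-section = 0.33 × 0.76 = 0.2508 mm².
Toolpath length = 14.7 cm³ / 0.2508 mm² = 14700 / 0.2508 = 58612.4 mm.
Extrusion time = 58612.4 / 53.5 = 1095.6 s.
Layers = ⌈179/0.33⌉ = 543.
Layer-change overhead = 543 × 2.4, so 1303.2 s.
Total = 1095.6 + 1303.2 = 2398.8 s = 40.0 minutes.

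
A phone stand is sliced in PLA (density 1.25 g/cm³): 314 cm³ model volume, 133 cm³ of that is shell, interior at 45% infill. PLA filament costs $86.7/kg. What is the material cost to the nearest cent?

$23.24

Interior volume = 314 − 133, so 181 cm³.
Infill volume = 0.45 × 181, so 81.45 cm³.
Total printed volume = 133 + 81.45, so 214.45 cm³.
Mass = 214.45 × 1.25, so 268.0625 g.
At $86.7/kg: 268.0625/1000 × 86.7 = $23.24.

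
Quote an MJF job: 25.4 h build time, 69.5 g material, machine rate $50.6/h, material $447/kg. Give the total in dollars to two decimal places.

Time charge = 50.6 × 25.4, so $1285.24.
Material cost: 447 × 69.5/1000 → $31.0665.
Job cost: 1285.24 + 31.0665 = 1316.3065 ≈ $1316.31.

$1316.31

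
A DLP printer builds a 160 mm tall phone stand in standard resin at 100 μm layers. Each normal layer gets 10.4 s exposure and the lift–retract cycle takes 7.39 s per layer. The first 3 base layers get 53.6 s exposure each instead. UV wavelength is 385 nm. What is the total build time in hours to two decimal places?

7.94 hours

Layers = ⌈160/0.1⌉ = 1600.
Bottom layers: 3 × (53.6 + 7.39) → 182.97 s.
Remaining layers = 1597 × (10.4 + 7.39) = 28410.63 s.
Total = 182.97 + 28410.63 = 28593.6 s = 7.94 hours.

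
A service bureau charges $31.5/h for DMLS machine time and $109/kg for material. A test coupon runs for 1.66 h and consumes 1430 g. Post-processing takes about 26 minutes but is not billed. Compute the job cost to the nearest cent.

Machine cost = 31.5 × 1.66 = $52.29.
Material cost = 109 × 1430/1000 = $155.87.
Total = 52.29 + 155.87 = $208.16.

$208.16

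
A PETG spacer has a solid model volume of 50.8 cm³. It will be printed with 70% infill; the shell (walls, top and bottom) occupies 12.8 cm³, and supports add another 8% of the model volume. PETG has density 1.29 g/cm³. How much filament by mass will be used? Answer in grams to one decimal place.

56.1 g

Volume inside the shell: 50.8 − 12.8 → 38 cm³.
Infill volume: 0.70 × 38 → 26.6 cm³.
Support: 0.08 × 50.8 → 4.064 cm³.
Total extruded = 12.8 + 26.6 + 4.064 = 43.464 cm³.
Mass = 43.464 × 1.29, so 56.06856 g.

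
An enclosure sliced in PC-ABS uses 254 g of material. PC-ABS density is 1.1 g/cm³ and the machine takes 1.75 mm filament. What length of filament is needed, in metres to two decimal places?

Extruded volume: 254/1.1 = 230.9091 cm³ (230909.1 mm³).
Cross-section of 1.75 mm filament: π·(1.75/2)² = 2.4053 mm².
L = V/A = 230909.1/2.4053 = 96000.12 mm → 96.00 m.

96.00 m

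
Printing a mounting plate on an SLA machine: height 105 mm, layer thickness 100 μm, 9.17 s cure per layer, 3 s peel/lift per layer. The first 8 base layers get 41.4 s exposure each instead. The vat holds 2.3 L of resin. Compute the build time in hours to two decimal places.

Layer count = ceil(105 / 0.1) = 1050.
Bottom layers = 8 × (41.4 + 3), so 355.2 s.
Remaining layers = 1042 × (9.17 + 3) = 12681.14 s.
Sum: 355.2 + 12681.14 = 13036.34 s → 3.62 hours.

3.62 hours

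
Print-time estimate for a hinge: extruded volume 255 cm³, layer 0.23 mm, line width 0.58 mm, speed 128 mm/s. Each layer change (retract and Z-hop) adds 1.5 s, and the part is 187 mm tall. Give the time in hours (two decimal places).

4.49 hours

Bead cross-section = 0.23 × 0.58, so 0.1334 mm².
Path length: 255000 mm³ / 0.1334 mm² → 1911544.2 mm.
Time extruding: 1911544.2 / 128 → 14933.9 s.
Layer count = ceil(187 / 0.23) = 814.
Layer-change overhead = 814 × 1.5 = 1221 s.
Total = 14933.9 + 1221 = 16154.9 s = 4.49 hours.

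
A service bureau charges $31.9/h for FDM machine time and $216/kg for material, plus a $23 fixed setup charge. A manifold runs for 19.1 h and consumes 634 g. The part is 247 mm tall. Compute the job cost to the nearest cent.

Machine-time cost = 31.9 × 19.1 = $609.29.
Material charge: 216 × 634/1000 → $136.944.
Adding setup: 609.29 + 136.944 + 23 → 769.234 ≈ $769.23.

$769.23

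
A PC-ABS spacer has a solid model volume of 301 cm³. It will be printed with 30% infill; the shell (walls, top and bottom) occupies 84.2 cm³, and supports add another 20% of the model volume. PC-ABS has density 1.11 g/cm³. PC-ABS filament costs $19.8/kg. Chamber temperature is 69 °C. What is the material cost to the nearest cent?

Volume inside the shell: 301 − 84.2 → 216.8 cm³.
Deposited infill = 0.30 × 216.8, so 65.04 cm³.
Support = 0.20 × 301 = 60.2 cm³.
Deposited volume = 84.2 + 65.04 + 60.2 = 209.44 cm³.
Mass = 209.44 × 1.11 = 232.4784 g.
At $19.8/kg: 232.4784/1000 × 19.8 = $4.60.

$4.60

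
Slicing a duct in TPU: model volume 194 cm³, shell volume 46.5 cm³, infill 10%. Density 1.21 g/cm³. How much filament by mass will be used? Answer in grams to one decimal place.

74.1 g

Infill region = 194 − 46.5, so 147.5 cm³.
Deposited infill = 0.10 × 147.5 = 14.75 cm³.
Deposited volume = 46.5 + 14.75 = 61.25 cm³.
Mass = 61.25 × 1.21 = 74.1125 g.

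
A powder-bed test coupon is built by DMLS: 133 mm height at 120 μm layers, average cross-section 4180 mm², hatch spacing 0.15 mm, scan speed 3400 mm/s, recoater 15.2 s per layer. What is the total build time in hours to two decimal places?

7.21 hours

Layer count = ceil(133 / 0.12) = 1109.
Per-layer scan distance = 4180 / 0.15, so 27866.7 mm.
Scan time per layer = 27866.7 / 3400 = 8.1961 s.
Per-layer time: 8.1961 + 15.2 → 23.3961 s.
1109 layers × 23.3961 s/layer = 25946.2749 s, i.e. 7.21 hours.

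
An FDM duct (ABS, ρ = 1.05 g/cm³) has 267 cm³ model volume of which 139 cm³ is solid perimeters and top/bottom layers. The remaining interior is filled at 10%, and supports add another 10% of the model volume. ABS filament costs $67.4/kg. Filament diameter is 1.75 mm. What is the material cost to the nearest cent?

Infill region = 267 − 139 = 128 cm³.
Infill volume = 0.10 × 128 = 12.8 cm³.
Support = 0.10 × 267 = 26.7 cm³.
Total extruded = 139 + 12.8 + 26.7, so 178.5 cm³.
Mass = 178.5 × 1.05 = 187.425 g.
At $67.4/kg: 187.425/1000 × 67.4 = $12.63.

$12.63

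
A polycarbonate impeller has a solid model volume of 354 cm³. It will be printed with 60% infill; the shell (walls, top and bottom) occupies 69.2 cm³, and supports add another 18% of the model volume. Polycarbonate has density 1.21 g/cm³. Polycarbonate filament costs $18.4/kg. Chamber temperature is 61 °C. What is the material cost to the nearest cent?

$6.76

Infill region = 354 − 69.2, so 284.8 cm³.
Deposited infill = 0.60 × 284.8, so 170.88 cm³.
Support = 0.18 × 354 = 63.72 cm³.
Total printed volume = 69.2 + 170.88 + 63.72, so 303.8 cm³.
Mass: 303.8 × 1.21 → 367.598 g.
At $18.4/kg: 367.598/1000 × 18.4 = $6.76.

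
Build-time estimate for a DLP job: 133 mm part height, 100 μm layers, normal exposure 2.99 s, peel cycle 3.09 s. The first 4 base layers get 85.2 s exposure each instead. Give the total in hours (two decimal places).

2.34 hours

Layers = ⌈133/0.1⌉ = 1330.
Bottom layers = 4 × (85.2 + 3.09), so 353.16 s.
Regular layers: 1326 × (2.99 + 3.09) → 8062.08 s.
Total = 353.16 + 8062.08 = 8415.24 s = 2.34 hours.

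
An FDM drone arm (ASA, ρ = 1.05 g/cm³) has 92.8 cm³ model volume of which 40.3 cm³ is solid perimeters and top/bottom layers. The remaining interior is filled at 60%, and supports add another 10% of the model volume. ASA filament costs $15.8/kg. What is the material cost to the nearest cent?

$1.35

Volume inside the shell = 92.8 − 40.3, so 52.5 cm³.
Infill volume: 0.60 × 52.5 → 31.5 cm³.
Support = 0.10 × 92.8 = 9.28 cm³.
Deposited volume: 40.3 + 31.5 + 9.28 → 81.08 cm³.
Mass: 81.08 × 1.05 → 85.134 g.
Cost = 85.134 g / 1000 × $15.8/kg = $1.35.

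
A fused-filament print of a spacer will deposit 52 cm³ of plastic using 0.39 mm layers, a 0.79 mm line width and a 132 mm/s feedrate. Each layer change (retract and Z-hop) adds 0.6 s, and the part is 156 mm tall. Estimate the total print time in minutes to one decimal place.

25.3 minutes

Extrusion cross-section = 0.39 × 0.79, so 0.3081 mm².
Path length: 52000 mm³ / 0.3081 mm² → 168776.4 mm.
Extrusion time = 168776.4 / 132, so 1278.6 s.
Layer count = ceil(156 / 0.39) = 400.
Z-hop total = 400 × 0.6 = 240 s.
Total = 1278.6 + 240 = 1518.6 s = 25.3 minutes.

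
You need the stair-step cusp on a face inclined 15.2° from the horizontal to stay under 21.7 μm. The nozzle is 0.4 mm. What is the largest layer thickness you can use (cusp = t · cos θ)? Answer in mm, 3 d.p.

cos(15.2°) = 0.9650; t_max = 0.0217/0.9650 = 0.022 mm.

0.022 mm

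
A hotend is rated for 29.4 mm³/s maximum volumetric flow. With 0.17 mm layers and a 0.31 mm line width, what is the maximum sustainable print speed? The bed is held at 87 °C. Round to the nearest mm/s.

A = 0.17 × 0.31 = 0.0527 mm².
Max speed = 29.4 / 0.0527 = 557.87 ≈ 558 mm/s.

558 mm/s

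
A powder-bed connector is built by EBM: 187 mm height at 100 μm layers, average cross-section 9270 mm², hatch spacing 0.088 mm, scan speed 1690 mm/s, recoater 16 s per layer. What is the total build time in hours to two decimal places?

Number of layers: 187 / 0.1 → 1870 (rounded up).
Per-layer scan distance = 9270 / 0.088 = 105340.9 mm.
Beam time per layer = 105340.9 / 1690, so 62.3319 s.
Layer cycle = 62.3319 + 16 = 78.3319 s.
Build time = 1870 × 78.3319 = 146480.653 s = 40.69 hours.

40.69 hours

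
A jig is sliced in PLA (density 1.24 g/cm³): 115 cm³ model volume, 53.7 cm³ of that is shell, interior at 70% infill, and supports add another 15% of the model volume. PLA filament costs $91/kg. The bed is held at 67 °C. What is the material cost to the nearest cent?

Interior volume = 115 − 53.7, so 61.3 cm³.
Deposited infill: 0.70 × 61.3 → 42.91 cm³.
Support = 0.15 × 115 = 17.25 cm³.
Deposited volume = 53.7 + 42.91 + 17.25 = 113.86 cm³.
Mass = 113.86 × 1.24, so 141.1864 g.
At $91/kg: 141.1864/1000 × 91 = $12.85.

$12.85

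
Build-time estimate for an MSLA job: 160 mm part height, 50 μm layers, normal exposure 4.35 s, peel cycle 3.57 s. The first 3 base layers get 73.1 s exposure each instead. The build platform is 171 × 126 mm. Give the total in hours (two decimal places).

Layers = ⌈160/0.05⌉ = 3200.
Base layers = 3 × (73.1 + 3.57), so 230.01 s.
Regular layers: 3197 × (4.35 + 3.57) → 25320.24 s.
Total = 230.01 + 25320.24 = 25550.25 s = 7.10 hours.

7.10 hours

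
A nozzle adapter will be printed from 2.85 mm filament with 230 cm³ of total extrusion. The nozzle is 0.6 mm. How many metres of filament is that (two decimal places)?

Cross-section of 2.85 mm filament: π·(2.85/2)² = 6.3794 mm².
Length = 230 cm³ / 6.3794 mm² = 230000 / 6.3794 = 36053.55 mm = 36.05 m.

36.05 m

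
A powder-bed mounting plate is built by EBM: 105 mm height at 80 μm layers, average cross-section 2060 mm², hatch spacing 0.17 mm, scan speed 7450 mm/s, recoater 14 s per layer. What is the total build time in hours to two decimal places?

5.70 hours

Layers = ⌈105/0.08⌉ = 1313.
Scan path per layer = 2060 / 0.17 = 12117.6 mm.
Per-layer scan time: 12117.6 / 7450 → 1.6265 s.
Layer cycle: 1.6265 + 14 → 15.6265 s.
Build time = 1313 × 15.6265 = 20517.5945 s = 5.70 hours.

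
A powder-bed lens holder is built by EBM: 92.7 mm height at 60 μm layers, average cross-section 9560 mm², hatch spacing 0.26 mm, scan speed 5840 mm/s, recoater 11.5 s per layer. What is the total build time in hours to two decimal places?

Layers = ⌈92.7/0.06⌉ = 1545.
Scan path per layer = 9560 / 0.26, so 36769.2 mm.
Scan time per layer = 36769.2 / 5840, so 6.2961 s.
Time per layer = 6.2961 + 11.5 = 17.7961 s.
1545 layers × 17.7961 s/layer = 27494.9745 s, i.e. 7.64 hours.

7.64 hours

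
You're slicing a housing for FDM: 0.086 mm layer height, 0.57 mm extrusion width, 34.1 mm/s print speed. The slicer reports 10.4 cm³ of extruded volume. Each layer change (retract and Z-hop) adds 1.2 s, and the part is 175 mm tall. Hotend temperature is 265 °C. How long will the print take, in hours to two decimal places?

Extrusion cross-section = 0.086 × 0.57 = 0.04902 mm².
Toolpath length = 10.4 cm³ / 0.04902 mm² = 10400 / 0.04902 = 212158.3 mm.
Print-move time = 212158.3 / 34.1, so 6221.7 s.
Number of layers: 175 / 0.086 → 2035 (rounded up).
Z-hop total = 2035 × 1.2, so 2442 s.
Total = 6221.7 + 2442 = 8663.7 s = 2.41 hours.

2.41 hours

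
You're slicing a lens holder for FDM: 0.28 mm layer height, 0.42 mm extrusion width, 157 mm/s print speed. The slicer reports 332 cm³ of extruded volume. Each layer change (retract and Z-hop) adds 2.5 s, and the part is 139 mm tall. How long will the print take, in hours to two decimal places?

Extrusion cross-section = 0.28 × 0.42, so 0.1176 mm².
Total extruded path = 332000/0.1176 = 2823129.3 mm.
Print-move time: 2823129.3 / 157 → 17981.7 s.
Layer count = ceil(139 / 0.28) = 497.
Non-print overhead = 497 × 2.5 = 1242.5 s.
Altogether 17981.7 + 1242.5 = 19224.2 s, i.e. 5.34 hours.

5.34 hours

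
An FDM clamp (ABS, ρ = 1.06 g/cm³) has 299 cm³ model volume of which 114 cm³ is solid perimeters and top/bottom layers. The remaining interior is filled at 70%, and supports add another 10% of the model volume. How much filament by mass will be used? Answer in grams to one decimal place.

289.8 g

Interior volume: 299 − 114 → 185 cm³.
Infill volume = 0.70 × 185 = 129.5 cm³.
Support: 0.10 × 299 → 29.9 cm³.
Total extruded: 114 + 129.5 + 29.9 → 273.4 cm³.
Mass: 273.4 × 1.06 → 289.804 g.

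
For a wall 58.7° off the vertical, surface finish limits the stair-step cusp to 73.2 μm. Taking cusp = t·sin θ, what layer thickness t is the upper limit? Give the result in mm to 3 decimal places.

0.086 mm

t = h_c / sin θ = 0.0732 / 0.8545 = 0.086 mm.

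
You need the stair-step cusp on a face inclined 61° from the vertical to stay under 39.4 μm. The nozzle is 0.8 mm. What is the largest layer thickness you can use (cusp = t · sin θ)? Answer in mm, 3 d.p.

0.045 mm

Layer height = cusp / sin(61°) = 0.0394 / 0.8746 = 0.045 mm.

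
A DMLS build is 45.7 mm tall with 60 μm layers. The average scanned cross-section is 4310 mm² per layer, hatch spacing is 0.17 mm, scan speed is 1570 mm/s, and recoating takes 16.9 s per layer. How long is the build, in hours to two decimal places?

7.00 hours

Layer count = ceil(45.7 / 0.06) = 762.
Hatch length per layer = 4310 / 0.17, so 25352.9 mm.
Laser time per layer: 25352.9 / 1570 → 16.1483 s.
Layer cycle = 16.1483 + 16.9, so 33.0483 s.
Total: 762 × 33.0483 s = 25182.8046 s → 7.00 hours.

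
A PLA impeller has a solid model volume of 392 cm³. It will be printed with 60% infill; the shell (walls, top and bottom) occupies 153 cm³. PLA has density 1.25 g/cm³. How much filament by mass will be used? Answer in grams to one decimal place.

Infill region = 392 − 153, so 239 cm³.
Deposited infill = 0.60 × 239, so 143.4 cm³.
Deposited volume: 153 + 143.4 → 296.4 cm³.
Mass = 296.4 × 1.25 = 370.5 g.

370.5 g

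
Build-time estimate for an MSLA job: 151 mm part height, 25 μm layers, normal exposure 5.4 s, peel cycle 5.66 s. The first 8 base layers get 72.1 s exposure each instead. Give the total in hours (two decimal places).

18.70 hours

Number of layers: 151 / 0.025 → 6040 (rounded up).
Burn-in layers: 8 × (72.1 + 5.66) → 622.08 s.
Remaining layers = 6032 × (5.4 + 5.66) = 66713.92 s.
Sum: 622.08 + 66713.92 = 67336 s → 18.70 hours.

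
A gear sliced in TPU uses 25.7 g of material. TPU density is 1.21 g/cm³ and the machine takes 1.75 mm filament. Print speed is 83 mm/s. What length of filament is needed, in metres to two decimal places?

Extruded volume: 25.7/1.21 = 21.2397 cm³ (21239.7 mm³).
A = π r² = π × 0.875² = 2.4053 mm².
Length = 21239.7 / 2.4053 = 8830.37 mm = 8.83 m.

8.83 m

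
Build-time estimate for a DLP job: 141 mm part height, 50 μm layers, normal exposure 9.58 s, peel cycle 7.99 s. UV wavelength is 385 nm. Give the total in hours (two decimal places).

Number of layers: 141 / 0.05 → 2820 (rounded up).
Per-layer time = 9.58 + 7.99 = 17.57 s.
Total = 2820 × 17.57 = 49547.4 s = 13.76 hours.

13.76 hours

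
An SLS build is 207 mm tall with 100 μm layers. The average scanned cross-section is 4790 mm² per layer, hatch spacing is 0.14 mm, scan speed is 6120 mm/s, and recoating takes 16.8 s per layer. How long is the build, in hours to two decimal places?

12.87 hours

Layers = ⌈207/0.1⌉ = 2070.
Per-layer scan distance: 4790 / 0.14 → 34214.3 mm.
Laser time per layer = 34214.3 / 6120, so 5.5906 s.
Per-layer time = 5.5906 + 16.8 = 22.3906 s.
Build time = 2070 × 22.3906 = 46348.542 s = 12.87 hours.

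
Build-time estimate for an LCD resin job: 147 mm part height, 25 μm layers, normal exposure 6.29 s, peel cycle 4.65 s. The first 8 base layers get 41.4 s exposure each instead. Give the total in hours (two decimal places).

17.95 hours

Number of layers: 147 / 0.025 → 5880 (rounded up).
Burn-in layers = 8 × (41.4 + 4.65) = 368.4 s.
Regular layers = 5872 × (6.29 + 4.65), so 64239.68 s.
Sum: 368.4 + 64239.68 = 64608.08 s → 17.95 hours.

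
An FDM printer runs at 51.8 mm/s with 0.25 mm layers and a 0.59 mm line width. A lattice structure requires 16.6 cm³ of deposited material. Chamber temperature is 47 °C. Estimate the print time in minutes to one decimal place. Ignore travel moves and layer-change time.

Extrusion cross-section: 0.25 × 0.59 → 0.1475 mm².
Toolpath length = 16.6 cm³ / 0.1475 mm² = 16600 / 0.1475 = 112542.4 mm.
Time extruding: 112542.4 / 51.8 → 2172.6 s.
Converting: 2172.6 s = 36.2 minutes.

36.2 minutes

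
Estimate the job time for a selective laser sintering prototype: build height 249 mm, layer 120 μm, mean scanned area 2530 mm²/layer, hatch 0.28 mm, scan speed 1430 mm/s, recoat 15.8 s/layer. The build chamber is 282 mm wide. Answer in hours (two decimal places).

Number of layers: 249 / 0.12 → 2075 (rounded up).
Hatch length per layer: 2530 / 0.28 → 9035.7 mm.
Laser time per layer = 9035.7 / 1430, so 6.3187 s.
Time per layer = 6.3187 + 15.8 = 22.1187 s.
Build time = 2075 × 22.1187 = 45896.3025 s = 12.75 hours.

12.75 hours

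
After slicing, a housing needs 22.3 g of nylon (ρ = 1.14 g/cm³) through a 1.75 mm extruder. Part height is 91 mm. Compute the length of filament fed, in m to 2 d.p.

8.13 m

Volume = 22.3 g / 1.14 g·cm⁻³ = 19.5614 cm³ = 19561.4 mm³.
Cross-section of 1.75 mm filament: π·(1.75/2)² = 2.4053 mm².
Length = 19561.4 / 2.4053 = 8132.62 mm = 8.13 m.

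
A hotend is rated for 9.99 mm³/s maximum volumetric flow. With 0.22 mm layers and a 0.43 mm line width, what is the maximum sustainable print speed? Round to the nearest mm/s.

106 mm/s

Extrusion cross-section = 0.22 × 0.43 = 0.0946 mm².
v_max = Q/A = 9.99/0.0946 = 105.60 mm/s → 106 mm/s.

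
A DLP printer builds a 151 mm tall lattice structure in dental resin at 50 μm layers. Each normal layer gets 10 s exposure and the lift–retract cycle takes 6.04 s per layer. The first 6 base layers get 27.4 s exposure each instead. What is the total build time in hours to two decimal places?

Layers = ⌈151/0.05⌉ = 3020.
Bottom layers = 6 × (27.4 + 6.04) = 200.64 s.
Remaining layers = 3014 × (10 + 6.04) = 48344.56 s.
Total = 200.64 + 48344.56 = 48545.2 s = 13.48 hours.

13.48 hours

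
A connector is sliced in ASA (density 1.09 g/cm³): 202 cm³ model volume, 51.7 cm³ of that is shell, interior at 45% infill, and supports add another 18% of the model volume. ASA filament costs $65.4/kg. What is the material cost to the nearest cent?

Interior volume = 202 − 51.7, so 150.3 cm³.
Deposited infill: 0.45 × 150.3 → 67.635 cm³.
Support: 0.18 × 202 → 36.36 cm³.
Total extruded = 51.7 + 67.635 + 36.36, so 155.695 cm³.
Mass = 155.695 × 1.09, so 169.70755 g.
Cost = 169.70755 g / 1000 × $65.4/kg = $11.10.

$11.10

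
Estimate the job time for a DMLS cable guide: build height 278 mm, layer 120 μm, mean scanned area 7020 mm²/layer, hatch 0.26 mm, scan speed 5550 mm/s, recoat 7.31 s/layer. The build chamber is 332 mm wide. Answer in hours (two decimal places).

Number of layers: 278 / 0.12 → 2317 (rounded up).
Scan path per layer = 7020 / 0.26 = 27000 mm.
Laser time per layer = 27000 / 5550, so 4.8649 s.
Per-layer time = 4.8649 + 7.31 = 12.1749 s.
Build time = 2317 × 12.1749 = 28209.2433 s = 7.84 hours.

7.84 hours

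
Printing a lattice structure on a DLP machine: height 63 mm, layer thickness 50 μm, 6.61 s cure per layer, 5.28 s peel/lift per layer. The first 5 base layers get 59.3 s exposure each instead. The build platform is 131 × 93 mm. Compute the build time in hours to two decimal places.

Layers = ⌈63/0.05⌉ = 1260.
Burn-in layers = 5 × (59.3 + 5.28), so 322.9 s.
Normal layers: 1255 × (6.61 + 5.28) → 14921.95 s.
Sum: 322.9 + 14921.95 = 15244.85 s → 4.23 hours.

4.23 hours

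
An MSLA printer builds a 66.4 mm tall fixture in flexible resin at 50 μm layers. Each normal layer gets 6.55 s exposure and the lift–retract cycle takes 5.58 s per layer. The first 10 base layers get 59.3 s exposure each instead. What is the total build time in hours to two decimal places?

4.62 hours

Layer count = ceil(66.4 / 0.05) = 1328.
Burn-in layers = 10 × (59.3 + 5.58) = 648.8 s.
Remaining layers: 1318 × (6.55 + 5.58) → 15987.34 s.
Sum: 648.8 + 15987.34 = 16636.14 s → 4.62 hours.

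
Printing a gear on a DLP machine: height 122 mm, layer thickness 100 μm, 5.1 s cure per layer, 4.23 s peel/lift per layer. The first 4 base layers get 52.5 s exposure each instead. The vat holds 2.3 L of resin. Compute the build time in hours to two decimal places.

3.21 hours

Number of layers: 122 / 0.1 → 1220 (rounded up).
Bottom layers = 4 × (52.5 + 4.23) = 226.92 s.
Remaining layers = 1216 × (5.1 + 4.23), so 11345.28 s.
Sum: 226.92 + 11345.28 = 11572.2 s → 3.21 hours.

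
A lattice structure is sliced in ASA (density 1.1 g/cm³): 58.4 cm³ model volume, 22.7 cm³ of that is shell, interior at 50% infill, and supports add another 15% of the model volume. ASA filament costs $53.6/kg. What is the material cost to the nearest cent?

$2.91

Interior volume: 58.4 − 22.7 → 35.7 cm³.
Deposited infill = 0.50 × 35.7 = 17.85 cm³.
Support = 0.15 × 58.4 = 8.76 cm³.
Deposited volume: 22.7 + 17.85 + 8.76 → 49.31 cm³.
Mass: 49.31 × 1.1 → 54.241 g.
Cost = 54.241 g / 1000 × $53.6/kg = $2.91.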